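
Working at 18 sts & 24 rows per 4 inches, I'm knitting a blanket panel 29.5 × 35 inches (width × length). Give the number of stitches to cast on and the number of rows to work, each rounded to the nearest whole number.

Stitch gauge = 18/4 = 4.5 sts/in; 29.5 × 4.5 = 132.75 → 133 sts.
Row gauge = 24/4 = 6 rows/in; 35 × 6 = 210.00 → 210 rows.

Cast on 133 stitches and work 210 rows.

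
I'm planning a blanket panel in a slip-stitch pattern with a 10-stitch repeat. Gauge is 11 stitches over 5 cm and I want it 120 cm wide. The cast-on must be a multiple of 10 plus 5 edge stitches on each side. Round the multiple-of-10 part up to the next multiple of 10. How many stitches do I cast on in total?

11 / 5 = 2.2 sts per cm.
120 × 2.2 = 264.00 sts.
Less 10 edge sts → 254.00 for the repeat.
Next multiple of 10: 260.
Add back 10 edge sts → 270.

270 stitches.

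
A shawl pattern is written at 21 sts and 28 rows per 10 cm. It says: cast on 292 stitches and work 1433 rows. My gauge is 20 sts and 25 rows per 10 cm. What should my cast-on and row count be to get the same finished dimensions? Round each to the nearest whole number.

Stitches: 292 × 20/21 = 278.10 → 278.
Rows: 1433 × 25/28 = 1279.46 → 1279.

Cast on 278 stitches; work 1279 rows.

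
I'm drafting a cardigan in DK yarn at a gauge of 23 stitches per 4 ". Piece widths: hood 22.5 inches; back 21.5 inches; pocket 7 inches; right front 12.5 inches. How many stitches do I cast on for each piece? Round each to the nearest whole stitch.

Rate = 23/4 = 5.75 sts per in.
hood: 22.5 × 5.75 = 129.38 → 129.
back: 21.5 × 5.75 = 123.62 → 124.
pocket: 7 × 5.75 = 40.25 → 40.
right front: 12.5 × 5.75 = 71.88 → 72.

hood 129; back 124; pocket 40; right front 72.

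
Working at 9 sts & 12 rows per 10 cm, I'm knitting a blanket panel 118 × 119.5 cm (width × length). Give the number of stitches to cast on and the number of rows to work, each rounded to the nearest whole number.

Stitch gauge = 9/10 = 0.9 sts/cm; 118 × 0.9 = 106.20 → 106 sts.
Row gauge = 12/10 = 1.2 rows/cm; 119.5 × 1.2 = 143.40 → 143 rows.

Cast on 106 stitches and work 143 rows.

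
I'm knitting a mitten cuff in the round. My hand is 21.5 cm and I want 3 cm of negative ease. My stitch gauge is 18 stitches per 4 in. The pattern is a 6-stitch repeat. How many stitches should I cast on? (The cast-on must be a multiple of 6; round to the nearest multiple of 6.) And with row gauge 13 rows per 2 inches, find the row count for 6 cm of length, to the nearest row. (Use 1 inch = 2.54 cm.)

Finished = 21.5 − 3 = 18.5 cm.
18.5 cm × 1/2.54 = 7.28 inches.
18/4 = 4.5 sts per in; 7.28 × 4.5 = 32.78 sts.
Nearest multiple of 6 → 30.
6 cm = 2.36 inches; × 6.5 = 15.35 → 15 rows.

Cast on 30 stitches; work 15 rows.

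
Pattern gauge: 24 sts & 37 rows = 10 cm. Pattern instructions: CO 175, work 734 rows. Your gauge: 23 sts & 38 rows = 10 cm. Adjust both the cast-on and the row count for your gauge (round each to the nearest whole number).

Cast on 168 stitches; work 754 rows.

Stitches: 175 × 23/24 = 167.71 → 168.
Rows: 734 × 38/37 = 753.84 → 754.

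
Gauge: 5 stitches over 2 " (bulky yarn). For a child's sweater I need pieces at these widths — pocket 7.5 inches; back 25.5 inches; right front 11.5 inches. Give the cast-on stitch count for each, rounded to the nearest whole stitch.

Rate = 5/2 = 2.5 sts per in.
pocket: 7.5 × 2.5 = 18.75 → 19.
back: 25.5 × 2.5 = 63.75 → 64.
right front: 11.5 × 2.5 = 28.75 → 29.

pocket 19; back 64; right front 29.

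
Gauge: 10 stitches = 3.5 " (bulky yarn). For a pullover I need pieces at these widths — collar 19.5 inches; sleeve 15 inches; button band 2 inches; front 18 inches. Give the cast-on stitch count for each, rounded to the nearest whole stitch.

Rate = 10/3.5 = 2.857 sts per in.
collar: 19.5 × 2.857 = 55.71 → 56.
sleeve: 15 × 2.857 = 42.86 → 43.
button band: 2 × 2.857 = 5.71 → 6.
front: 18 × 2.857 = 51.43 → 51.

collar 56; sleeve 43; button band 6; front 51.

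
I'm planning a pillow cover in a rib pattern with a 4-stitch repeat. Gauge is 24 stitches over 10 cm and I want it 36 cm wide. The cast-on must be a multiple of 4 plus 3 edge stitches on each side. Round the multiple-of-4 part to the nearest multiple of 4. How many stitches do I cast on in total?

24 / 10 = 2.4 sts per cm.
36 × 2.4 = 86.40 sts.
Less 6 edge sts → 80.40 for the repeat.
Nearest multiple of 4: 80.
Add back 6 edge sts → 86.

Cast on 86 stitches.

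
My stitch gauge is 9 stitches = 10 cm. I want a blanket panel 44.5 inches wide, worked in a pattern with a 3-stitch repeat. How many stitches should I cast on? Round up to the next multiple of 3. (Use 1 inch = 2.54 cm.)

102 stitches.

44.5 in = 44.5 × 2.54 = 113.03 cm.
9 / 10 = 0.9 sts/cm.
113.03 × 0.9 = 101.73 sts.
→ 102.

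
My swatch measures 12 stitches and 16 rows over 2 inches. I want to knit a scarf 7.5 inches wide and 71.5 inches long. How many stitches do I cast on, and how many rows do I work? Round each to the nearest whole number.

Stitch gauge = 12/2 = 6 sts/in; 7.5 × 6 = 45.00 → 45 sts.
Row gauge = 16/2 = 8 rows/in; 71.5 × 8 = 572.00 → 572 rows.

Cast on 45 stitches and work 572 rows.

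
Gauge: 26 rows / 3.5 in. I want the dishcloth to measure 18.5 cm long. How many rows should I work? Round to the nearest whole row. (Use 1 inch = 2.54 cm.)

Work 54 rows.

18.5 cm = 7.28 in.
26 rows / 3.5 in = 7.429 rows per inch.
7.28 × 7.429 = 54.11 rows.
Round to nearest → 54.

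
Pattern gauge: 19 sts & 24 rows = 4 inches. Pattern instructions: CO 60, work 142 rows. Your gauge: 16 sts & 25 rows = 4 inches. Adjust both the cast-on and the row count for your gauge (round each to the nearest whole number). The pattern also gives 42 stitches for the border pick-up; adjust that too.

Cast on 51 stitches; work 148 rows; border pick-up 35 stitches.

Stitches: 60 × 16/19 = 50.53 → 51.
Rows: 142 × 25/24 = 147.92 → 148.
border pick-up: 42 × 16/19 = 35.37 → 35.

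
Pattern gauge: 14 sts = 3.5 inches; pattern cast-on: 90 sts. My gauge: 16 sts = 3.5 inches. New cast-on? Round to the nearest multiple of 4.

CO 104 sts.

Scale factor = 16 / 14 = 1.143.
90 × 16 / 14 = 102.86 sts.
→ 104 sts.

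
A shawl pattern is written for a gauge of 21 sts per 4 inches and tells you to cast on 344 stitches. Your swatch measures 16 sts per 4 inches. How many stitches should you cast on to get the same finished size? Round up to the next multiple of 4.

264 stitches.

Scale factor = 16 / 21 = 0.762.
344 × 16 / 21 = 262.10 sts.
→ 264 sts.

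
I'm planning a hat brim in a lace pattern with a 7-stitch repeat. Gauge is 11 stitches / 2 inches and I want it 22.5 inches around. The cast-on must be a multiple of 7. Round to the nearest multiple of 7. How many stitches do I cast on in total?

11 / 2 = 5.5 sts per inch.
22.5 × 5.5 = 123.75 sts.
Nearest multiple of 7: 126.

Cast on 126 stitches.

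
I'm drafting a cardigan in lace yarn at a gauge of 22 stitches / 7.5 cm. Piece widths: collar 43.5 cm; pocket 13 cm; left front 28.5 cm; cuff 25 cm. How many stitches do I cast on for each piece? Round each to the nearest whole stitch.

collar 128; pocket 38; left front 84; cuff 73.

Rate = 22/7.5 = 2.933 sts per cm.
collar: 43.5 × 2.933 = 127.60 → 128.
pocket: 13 × 2.933 = 38.13 → 38.
left front: 28.5 × 2.933 = 83.60 → 84.
cuff: 25 × 2.933 = 73.33 → 73.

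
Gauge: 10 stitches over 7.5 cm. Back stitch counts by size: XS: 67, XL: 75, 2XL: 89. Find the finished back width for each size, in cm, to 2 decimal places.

10/7.5 = 1.333 sts per cm.
XS: 67 / 1.333 = 50.250 → 50.25 cm.
XL: 75 / 1.333 = 56.250 → 56.25 cm.
2XL: 89 / 1.333 = 66.750 → 66.75 cm.

XS 50.25 cm; XL 56.25 cm; 2XL 66.75 cm.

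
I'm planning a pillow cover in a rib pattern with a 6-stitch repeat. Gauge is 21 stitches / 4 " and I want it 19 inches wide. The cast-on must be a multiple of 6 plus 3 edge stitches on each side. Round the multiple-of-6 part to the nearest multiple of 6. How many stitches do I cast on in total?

CO 102 sts.

21 / 4 = 5.25 sts per inch.
19 × 5.25 = 99.75 sts.
Less 6 edge sts → 93.75 for the repeat.
Nearest multiple of 6: 96.
Add back 6 edge sts → 102.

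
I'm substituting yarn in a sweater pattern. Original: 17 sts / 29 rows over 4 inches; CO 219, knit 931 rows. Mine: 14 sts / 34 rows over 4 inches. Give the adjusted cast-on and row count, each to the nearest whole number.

Stitches: 219 × 14/17 = 180.35 → 180.
Rows: 931 × 34/29 = 1091.52 → 1092.

Cast on 180 stitches; work 1092 rows.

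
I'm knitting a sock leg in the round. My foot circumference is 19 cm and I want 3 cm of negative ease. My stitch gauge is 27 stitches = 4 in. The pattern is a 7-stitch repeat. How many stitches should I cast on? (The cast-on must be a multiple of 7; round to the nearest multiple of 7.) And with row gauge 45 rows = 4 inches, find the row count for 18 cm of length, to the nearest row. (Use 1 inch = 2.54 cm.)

Cast on 42 stitches; work 80 rows.

Finished = 19 − 3 = 16 cm.
16 cm × 1/2.54 = 6.30 inches.
27/4 = 6.75 sts per in; 6.30 × 6.75 = 42.52 sts.
Nearest multiple of 7 → 42.
18 cm = 7.09 inches; × 11.25 = 79.72 → 80 rows.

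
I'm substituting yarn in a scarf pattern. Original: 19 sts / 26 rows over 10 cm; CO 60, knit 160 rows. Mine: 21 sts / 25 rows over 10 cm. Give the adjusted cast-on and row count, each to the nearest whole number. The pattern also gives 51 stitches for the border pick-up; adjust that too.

Cast on 66 stitches; work 154 rows; border pick-up 56 stitches.

Stitches: 60 × 21/19 = 66.32 → 66.
Rows: 160 × 25/26 = 153.85 → 154.
border pick-up: 51 × 21/19 = 56.37 → 56.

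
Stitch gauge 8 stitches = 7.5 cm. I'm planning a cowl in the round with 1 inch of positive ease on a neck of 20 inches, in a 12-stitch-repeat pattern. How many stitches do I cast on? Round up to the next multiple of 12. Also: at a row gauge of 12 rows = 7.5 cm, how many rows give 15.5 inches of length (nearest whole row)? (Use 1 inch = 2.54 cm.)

Finished = 20 + 1 = 21 inches.
21 inches × 2.54 = 53.34 cm.
8/7.5 = 1.067 sts per cm; 53.34 × 1.067 = 56.90 sts.
Next multiple of 12 → 60.
15.5 inches = 39.37 cm; × 1.6 = 62.99 → 63 rows.

Cast on 60 stitches; work 63 rows.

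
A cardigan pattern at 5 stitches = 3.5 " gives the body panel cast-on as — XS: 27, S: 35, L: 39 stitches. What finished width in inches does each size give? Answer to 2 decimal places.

XS 18.90 inches; S 24.50 inches; L 27.30 inches.

5/3.5 = 1.429 sts per in.
XS: 27 / 1.429 = 18.900 → 18.90 in.
S: 35 / 1.429 = 24.500 → 24.50 in.
L: 39 / 1.429 = 27.300 → 27.30 in.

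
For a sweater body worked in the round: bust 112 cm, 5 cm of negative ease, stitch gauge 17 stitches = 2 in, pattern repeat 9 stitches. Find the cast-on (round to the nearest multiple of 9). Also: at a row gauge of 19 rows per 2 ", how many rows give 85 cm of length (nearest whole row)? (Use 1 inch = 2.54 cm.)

Finished = 112 − 5 = 107 cm.
107 cm × 1/2.54 = 42.13 inches.
17/2 = 8.5 sts per in; 42.13 × 8.5 = 358.07 sts.
Nearest multiple of 9 → 360.
85 cm = 33.46 inches; × 9.5 = 317.91 → 318 rows.

Cast on 360 stitches; work 318 rows.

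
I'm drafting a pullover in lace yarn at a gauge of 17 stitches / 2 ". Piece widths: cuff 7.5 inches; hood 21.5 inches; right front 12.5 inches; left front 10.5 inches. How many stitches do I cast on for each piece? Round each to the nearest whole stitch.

Rate = 17/2 = 8.5 sts per in.
cuff: 7.5 × 8.5 = 63.75 → 64.
hood: 21.5 × 8.5 = 182.75 → 183.
right front: 12.5 × 8.5 = 106.25 → 106.
left front: 10.5 × 8.5 = 89.25 → 89.

cuff 64; hood 183; right front 106; left front 89.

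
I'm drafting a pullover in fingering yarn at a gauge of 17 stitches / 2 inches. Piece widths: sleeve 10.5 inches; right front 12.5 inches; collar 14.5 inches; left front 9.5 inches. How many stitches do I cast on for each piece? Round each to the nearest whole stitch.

Rate = 17/2 = 8.5 sts per in.
sleeve: 10.5 × 8.5 = 89.25 → 89.
right front: 12.5 × 8.5 = 106.25 → 106.
collar: 14.5 × 8.5 = 123.25 → 123.
left front: 9.5 × 8.5 = 80.75 → 81.

sleeve 89; right front 106; collar 123; left front 81.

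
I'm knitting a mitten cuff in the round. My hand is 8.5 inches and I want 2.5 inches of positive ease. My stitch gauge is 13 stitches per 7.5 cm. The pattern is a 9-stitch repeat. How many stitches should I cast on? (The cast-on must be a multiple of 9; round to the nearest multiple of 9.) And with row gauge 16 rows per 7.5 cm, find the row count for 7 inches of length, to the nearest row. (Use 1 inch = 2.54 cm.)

Cast on 45 stitches; work 38 rows.

Finished = 8.5 + 2.5 = 11 inches.
11 inches × 2.54 = 27.94 cm.
13/7.5 = 1.733 sts per cm; 27.94 × 1.733 = 48.43 sts.
Nearest multiple of 9 → 45.
7 inches = 17.78 cm; × 2.133 = 37.93 → 38 rows.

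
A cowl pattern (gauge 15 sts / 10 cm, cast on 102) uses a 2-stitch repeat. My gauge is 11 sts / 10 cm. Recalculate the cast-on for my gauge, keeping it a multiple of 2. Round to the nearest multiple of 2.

CO 74 sts.

102 × 11 / 15 = 74.80.
Nearest multiple of 2: 74.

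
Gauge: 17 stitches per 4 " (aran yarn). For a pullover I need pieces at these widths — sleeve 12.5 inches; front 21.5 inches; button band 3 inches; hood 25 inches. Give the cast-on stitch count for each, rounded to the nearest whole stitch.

Rate = 17/4 = 4.25 sts per in.
sleeve: 12.5 × 4.25 = 53.12 → 53.
front: 21.5 × 4.25 = 91.38 → 91.
button band: 3 × 4.25 = 12.75 → 13.
hood: 25 × 4.25 = 106.25 → 106.

sleeve 53; front 91; button band 13; hood 106.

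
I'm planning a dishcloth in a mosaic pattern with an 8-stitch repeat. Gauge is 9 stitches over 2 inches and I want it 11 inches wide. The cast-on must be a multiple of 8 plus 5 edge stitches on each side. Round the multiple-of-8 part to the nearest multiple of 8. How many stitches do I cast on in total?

9 / 2 = 4.5 sts per inch.
11 × 4.5 = 49.50 sts.
Less 10 edge sts → 39.50 for the repeat.
Nearest multiple of 8: 40.
Add back 10 edge sts → 50.

50 stitches.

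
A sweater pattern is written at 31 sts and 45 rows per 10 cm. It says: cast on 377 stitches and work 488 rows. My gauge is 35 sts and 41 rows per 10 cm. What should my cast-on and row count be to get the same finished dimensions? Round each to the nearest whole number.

Cast on 426 stitches; work 445 rows.

Stitches: 377 × 35/31 = 425.65 → 426.
Rows: 488 × 41/45 = 444.62 → 445.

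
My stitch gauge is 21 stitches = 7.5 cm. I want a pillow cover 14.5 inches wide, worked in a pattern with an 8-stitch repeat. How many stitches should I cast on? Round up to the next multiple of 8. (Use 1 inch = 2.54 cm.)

CO 104 sts.

14.5 in = 14.5 × 2.54 = 36.83 cm.
21 / 7.5 = 2.8 sts/cm.
36.83 × 2.8 = 103.12 sts.
→ 104.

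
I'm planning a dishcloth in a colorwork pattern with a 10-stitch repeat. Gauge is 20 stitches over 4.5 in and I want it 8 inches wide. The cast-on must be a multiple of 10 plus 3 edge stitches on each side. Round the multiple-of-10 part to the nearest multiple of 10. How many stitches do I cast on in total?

20 / 4.5 = 4.444 sts per inch.
8 × 4.444 = 35.56 sts.
Less 6 edge sts → 29.56 for the repeat.
Nearest multiple of 10: 30.
Add back 6 edge sts → 36.

Cast on 36 stitches.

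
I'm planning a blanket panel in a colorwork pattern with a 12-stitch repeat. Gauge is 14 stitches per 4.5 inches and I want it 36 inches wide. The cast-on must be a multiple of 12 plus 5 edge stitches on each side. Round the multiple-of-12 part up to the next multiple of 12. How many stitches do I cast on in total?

14 / 4.5 = 3.111 sts per inch.
36 × 3.111 = 112.00 sts.
Less 10 edge sts → 102.00 for the repeat.
Next multiple of 12: 108.
Add back 10 edge sts → 118.

CO 118 sts.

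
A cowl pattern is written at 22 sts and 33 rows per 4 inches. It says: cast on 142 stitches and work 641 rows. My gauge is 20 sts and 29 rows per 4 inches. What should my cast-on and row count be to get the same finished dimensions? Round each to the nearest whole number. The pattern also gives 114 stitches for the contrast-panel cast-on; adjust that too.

Stitches: 142 × 20/22 = 129.09 → 129.
Rows: 641 × 29/33 = 563.30 → 563.
contrast-panel cast-on: 114 × 20/22 = 103.64 → 104.

Cast on 129 stitches; work 563 rows; contrast-panel cast-on 104 stitches.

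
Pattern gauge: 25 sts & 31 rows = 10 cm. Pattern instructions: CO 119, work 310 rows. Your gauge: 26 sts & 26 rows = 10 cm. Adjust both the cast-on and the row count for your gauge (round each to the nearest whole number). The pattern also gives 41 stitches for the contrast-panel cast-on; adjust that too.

Stitches: 119 × 26/25 = 123.76 → 124.
Rows: 310 × 26/31 = 260.00 → 260.
contrast-panel cast-on: 41 × 26/25 = 42.64 → 43.

Cast on 124 stitches; work 260 rows; contrast-panel cast-on 43 stitches.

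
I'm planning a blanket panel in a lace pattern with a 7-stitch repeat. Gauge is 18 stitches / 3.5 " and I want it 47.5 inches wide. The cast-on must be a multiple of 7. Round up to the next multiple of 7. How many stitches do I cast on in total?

18 / 3.5 = 5.143 sts per inch.
47.5 × 5.143 = 244.29 sts.
Next multiple of 7: 245.

CO 245 sts.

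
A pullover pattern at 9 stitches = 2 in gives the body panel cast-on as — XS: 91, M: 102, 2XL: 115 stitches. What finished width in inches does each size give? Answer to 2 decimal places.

XS 20.22 inches; M 22.67 inches; 2XL 25.56 inches.

9/2 = 4.5 sts per in.
XS: 91 / 4.5 = 20.222 → 20.22 in.
M: 102 / 4.5 = 22.667 → 22.67 in.
2XL: 115 / 4.5 = 25.556 → 25.56 in.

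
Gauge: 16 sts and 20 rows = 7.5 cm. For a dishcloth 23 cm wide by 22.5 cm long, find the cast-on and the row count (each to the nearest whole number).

Cast on 49 stitches and work 60 rows.

Stitch gauge = 16/7.5 = 2.133 sts/cm; 23 × 2.133 = 49.07 → 49 sts.
Row gauge = 20/7.5 = 2.667 rows/cm; 22.5 × 2.667 = 60.00 → 60 rows.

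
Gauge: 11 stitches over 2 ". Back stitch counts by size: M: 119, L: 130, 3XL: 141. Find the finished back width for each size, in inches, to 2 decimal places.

M 21.64 inches; L 23.64 inches; 3XL 25.64 inches.

11/2 = 5.5 sts per in.
M: 119 / 5.5 = 21.636 → 21.64 in.
L: 130 / 5.5 = 23.636 → 23.64 in.
3XL: 141 / 5.5 = 25.636 → 25.64 in.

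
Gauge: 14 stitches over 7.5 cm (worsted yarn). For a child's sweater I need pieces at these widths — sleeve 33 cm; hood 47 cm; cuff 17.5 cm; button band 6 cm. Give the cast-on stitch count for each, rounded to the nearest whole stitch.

sleeve 62; hood 88; cuff 33; button band 11.

Rate = 14/7.5 = 1.867 sts per cm.
sleeve: 33 × 1.867 = 61.60 → 62.
hood: 47 × 1.867 = 87.73 → 88.
cuff: 17.5 × 1.867 = 32.67 → 33.
button band: 6 × 1.867 = 11.20 → 11.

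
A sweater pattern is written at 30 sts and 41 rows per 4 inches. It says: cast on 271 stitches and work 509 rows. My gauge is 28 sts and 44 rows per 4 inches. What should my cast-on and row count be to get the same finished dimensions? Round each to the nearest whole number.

Stitches: 271 × 28/30 = 252.93 → 253.
Rows: 509 × 44/41 = 546.24 → 546.

Cast on 253 stitches; work 546 rows.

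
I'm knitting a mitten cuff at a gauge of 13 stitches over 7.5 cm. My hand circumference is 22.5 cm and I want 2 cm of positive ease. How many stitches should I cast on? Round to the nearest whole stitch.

42 stitches.

Finished = 22.5 + 2 = 24.5 cm.
13 / 7.5 = 1.733 sts per cm.
24.50 × 1.733 = 42.47 sts.
→ 42 sts.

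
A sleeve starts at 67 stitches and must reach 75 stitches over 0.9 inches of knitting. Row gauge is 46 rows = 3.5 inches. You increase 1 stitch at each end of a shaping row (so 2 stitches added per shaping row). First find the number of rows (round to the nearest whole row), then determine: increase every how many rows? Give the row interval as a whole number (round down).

Rows = 0.9 × 13.143 = 11.8 → 12 rows.
Stitches to add: 8 → 4 shaping rows (at 2 st each).
12 / 4 = 3.00 → every 3 rows.

Increase every 3rd row.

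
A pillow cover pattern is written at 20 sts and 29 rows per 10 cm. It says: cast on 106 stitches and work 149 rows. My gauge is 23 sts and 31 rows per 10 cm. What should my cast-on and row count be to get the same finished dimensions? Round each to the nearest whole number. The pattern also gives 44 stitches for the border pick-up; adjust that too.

Stitches: 106 × 23/20 = 121.90 → 122.
Rows: 149 × 31/29 = 159.28 → 159.
border pick-up: 44 × 23/20 = 50.60 → 51.

Cast on 122 stitches; work 159 rows; border pick-up 51 stitches.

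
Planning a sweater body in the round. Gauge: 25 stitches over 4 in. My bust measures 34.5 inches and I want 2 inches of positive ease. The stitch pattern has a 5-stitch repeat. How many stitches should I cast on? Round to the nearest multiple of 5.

CO 230 sts.

Finished = 34.5 + 2 = 36.5 inches.
25 / 4 = 6.25 sts/in.
36.5 × 6.25 = 228.12 sts.
Nearest multiple of 5: 230.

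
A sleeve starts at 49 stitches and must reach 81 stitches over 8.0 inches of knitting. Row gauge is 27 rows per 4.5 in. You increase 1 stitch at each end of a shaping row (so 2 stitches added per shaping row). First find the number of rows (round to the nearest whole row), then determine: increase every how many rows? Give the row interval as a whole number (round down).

Rows = 8.0 × 6 = 48.0 → 48 rows.
Stitches to add: 32 → 16 shaping rows (at 2 st each).
48 / 16 = 3.00 → every 3 rows.

Increase every 3rd row.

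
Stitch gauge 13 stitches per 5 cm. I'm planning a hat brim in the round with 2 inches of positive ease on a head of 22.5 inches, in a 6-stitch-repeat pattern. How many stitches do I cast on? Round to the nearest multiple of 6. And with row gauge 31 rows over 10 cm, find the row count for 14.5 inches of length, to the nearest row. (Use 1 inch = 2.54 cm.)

Cast on 162 stitches; work 114 rows.

Finished = 22.5 + 2 = 24.5 inches.
24.5 inches × 2.54 = 62.23 cm.
13/5 = 2.6 sts per cm; 62.23 × 2.6 = 161.80 sts.
Nearest multiple of 6 → 162.
14.5 inches = 36.83 cm; × 3.1 = 114.17 → 114 rows.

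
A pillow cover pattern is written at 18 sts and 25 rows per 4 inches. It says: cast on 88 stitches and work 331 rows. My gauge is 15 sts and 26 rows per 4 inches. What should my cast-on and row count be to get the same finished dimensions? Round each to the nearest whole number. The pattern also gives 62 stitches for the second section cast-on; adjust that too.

Stitches: 88 × 15/18 = 73.33 → 73.
Rows: 331 × 26/25 = 344.24 → 344.
second section cast-on: 62 × 15/18 = 51.67 → 52.

Cast on 73 stitches; work 344 rows; second section cast-on 52 stitches.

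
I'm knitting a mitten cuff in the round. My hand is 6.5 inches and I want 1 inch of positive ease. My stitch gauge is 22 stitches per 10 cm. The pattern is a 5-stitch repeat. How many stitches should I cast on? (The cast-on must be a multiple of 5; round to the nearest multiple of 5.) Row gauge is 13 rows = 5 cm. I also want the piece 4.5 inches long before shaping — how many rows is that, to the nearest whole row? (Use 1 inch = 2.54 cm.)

Finished = 6.5 + 1 = 7.5 inches.
7.5 inches × 2.54 = 19.05 cm.
22/10 = 2.2 sts per cm; 19.05 × 2.2 = 41.91 sts.
Nearest multiple of 5 → 40.
4.5 inches = 11.43 cm; × 2.6 = 29.72 → 30 rows.

Cast on 40 stitches; work 30 rows.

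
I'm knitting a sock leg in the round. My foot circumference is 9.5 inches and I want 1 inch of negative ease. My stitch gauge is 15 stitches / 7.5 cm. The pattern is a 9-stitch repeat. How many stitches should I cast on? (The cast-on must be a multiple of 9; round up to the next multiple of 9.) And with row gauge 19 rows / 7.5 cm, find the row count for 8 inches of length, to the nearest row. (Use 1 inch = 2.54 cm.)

Finished = 9.5 − 1 = 8.5 inches.
8.5 inches × 2.54 = 21.59 cm.
15/7.5 = 2 sts per cm; 21.59 × 2 = 43.18 sts.
Next multiple of 9 → 45.
8 inches = 20.32 cm; × 2.533 = 51.48 → 51 rows.

Cast on 45 stitches; work 51 rows.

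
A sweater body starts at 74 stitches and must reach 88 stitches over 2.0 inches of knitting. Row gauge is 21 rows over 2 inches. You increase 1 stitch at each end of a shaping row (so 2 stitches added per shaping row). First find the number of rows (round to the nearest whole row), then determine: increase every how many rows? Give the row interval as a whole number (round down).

Rows = 2.0 × 10.5 = 21.0 → 21 rows.
Stitches to add: 14 → 7 shaping rows (at 2 st each).
21 / 7 = 3.00 → every 3 rows.

Increase every 3rd row.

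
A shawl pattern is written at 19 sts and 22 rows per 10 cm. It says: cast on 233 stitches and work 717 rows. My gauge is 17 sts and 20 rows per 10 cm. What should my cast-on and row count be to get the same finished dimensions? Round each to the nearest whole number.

Cast on 208 stitches; work 652 rows.

Stitches: 233 × 17/19 = 208.47 → 208.
Rows: 717 × 20/22 = 651.82 → 652.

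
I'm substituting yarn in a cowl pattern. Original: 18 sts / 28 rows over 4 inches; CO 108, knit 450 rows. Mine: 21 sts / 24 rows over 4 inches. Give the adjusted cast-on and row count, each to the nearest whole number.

Cast on 126 stitches; work 386 rows.

Stitches: 108 × 21/18 = 126.00 → 126.
Rows: 450 × 24/28 = 385.71 → 386.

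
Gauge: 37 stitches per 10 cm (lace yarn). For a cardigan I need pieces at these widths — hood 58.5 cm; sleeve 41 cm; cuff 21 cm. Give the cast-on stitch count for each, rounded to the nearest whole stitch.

Rate = 37/10 = 3.7 sts per cm.
hood: 58.5 × 3.7 = 216.45 → 216.
sleeve: 41 × 3.7 = 151.70 → 152.
cuff: 21 × 3.7 = 77.70 → 78.

hood 216; sleeve 152; cuff 78.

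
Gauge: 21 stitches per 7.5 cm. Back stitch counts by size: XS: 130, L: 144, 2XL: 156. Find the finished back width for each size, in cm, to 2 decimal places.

21/7.5 = 2.8 sts per cm.
XS: 130 / 2.8 = 46.429 → 46.43 cm.
L: 144 / 2.8 = 51.429 → 51.43 cm.
2XL: 156 / 2.8 = 55.714 → 55.71 cm.

XS 46.43 cm; L 51.43 cm; 2XL 55.71 cm.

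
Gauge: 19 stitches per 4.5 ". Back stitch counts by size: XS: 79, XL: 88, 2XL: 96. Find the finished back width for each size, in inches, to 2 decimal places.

XS 18.71 inches; XL 20.84 inches; 2XL 22.74 inches.

19/4.5 = 4.222 sts per in.
XS: 79 / 4.222 = 18.711 → 18.71 in.
XL: 88 / 4.222 = 20.842 → 20.84 in.
2XL: 96 / 4.222 = 22.737 → 22.74 in.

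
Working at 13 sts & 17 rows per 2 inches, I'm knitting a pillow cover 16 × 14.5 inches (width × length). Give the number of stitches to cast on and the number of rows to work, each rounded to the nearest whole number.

Stitch gauge = 13/2 = 6.5 sts/in; 16 × 6.5 = 104.00 → 104 sts.
Row gauge = 17/2 = 8.5 rows/in; 14.5 × 8.5 = 123.25 → 123 rows.

Cast on 104 stitches and work 123 rows.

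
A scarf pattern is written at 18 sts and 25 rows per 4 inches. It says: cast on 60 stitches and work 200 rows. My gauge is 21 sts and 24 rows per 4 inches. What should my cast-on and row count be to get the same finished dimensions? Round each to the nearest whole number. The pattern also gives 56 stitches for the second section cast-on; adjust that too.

Cast on 70 stitches; work 192 rows; second section cast-on 65 stitches.

Stitches: 60 × 21/18 = 70.00 → 70.
Rows: 200 × 24/25 = 192.00 → 192.
second section cast-on: 56 × 21/18 = 65.33 → 65.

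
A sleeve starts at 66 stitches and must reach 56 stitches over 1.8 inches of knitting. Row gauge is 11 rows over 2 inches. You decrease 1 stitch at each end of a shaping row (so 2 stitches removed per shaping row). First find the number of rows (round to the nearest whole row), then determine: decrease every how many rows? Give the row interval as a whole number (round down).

Rows = 1.8 × 5.5 = 9.9 → 10 rows.
Stitches to remove: 10 → 5 shaping rows (at 2 st each).
10 / 5 = 2.00 → every 2 rows.

Decrease every 2nd row.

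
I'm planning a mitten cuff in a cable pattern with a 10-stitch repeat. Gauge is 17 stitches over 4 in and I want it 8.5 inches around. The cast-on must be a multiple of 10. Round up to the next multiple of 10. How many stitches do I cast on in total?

CO 40 sts.

17 / 4 = 4.25 sts per inch.
8.5 × 4.25 = 36.12 sts.
Next multiple of 10: 40.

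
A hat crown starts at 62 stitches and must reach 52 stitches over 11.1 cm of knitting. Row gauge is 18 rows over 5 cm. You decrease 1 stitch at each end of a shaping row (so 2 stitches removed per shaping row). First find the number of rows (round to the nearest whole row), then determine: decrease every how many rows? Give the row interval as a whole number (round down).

Decrease every 8th row.

Rows = 11.1 × 3.6 = 40.0 → 40 rows.
Stitches to remove: 10 → 5 shaping rows (at 2 st each).
40 / 5 = 8.00 → every 8 rows.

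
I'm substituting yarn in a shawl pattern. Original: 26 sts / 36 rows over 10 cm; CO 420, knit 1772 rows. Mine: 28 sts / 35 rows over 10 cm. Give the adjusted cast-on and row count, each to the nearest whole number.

Stitches: 420 × 28/26 = 452.31 → 452.
Rows: 1772 × 35/36 = 1722.78 → 1723.

Cast on 452 stitches; work 1723 rows.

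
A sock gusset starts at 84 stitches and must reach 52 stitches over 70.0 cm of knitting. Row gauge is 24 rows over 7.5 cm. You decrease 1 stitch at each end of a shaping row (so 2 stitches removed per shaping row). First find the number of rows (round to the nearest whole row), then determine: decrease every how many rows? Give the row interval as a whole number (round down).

Rows = 70.0 × 3.2 = 224.0 → 224 rows.
Stitches to remove: 32 → 16 shaping rows (at 2 st each).
224 / 16 = 14.00 → every 14 rows.

Decrease every 14th row.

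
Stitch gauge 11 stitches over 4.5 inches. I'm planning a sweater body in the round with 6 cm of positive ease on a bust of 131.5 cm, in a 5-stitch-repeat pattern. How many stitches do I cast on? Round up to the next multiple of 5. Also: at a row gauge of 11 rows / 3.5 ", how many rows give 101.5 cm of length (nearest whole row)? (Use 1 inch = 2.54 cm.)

Cast on 135 stitches; work 126 rows.

Finished = 131.5 + 6 = 137.5 cm.
137.5 cm × 1/2.54 = 54.13 inches.
11/4.5 = 2.444 sts per in; 54.13 × 2.444 = 132.33 sts.
Next multiple of 5 → 135.
101.5 cm = 39.96 inches; × 3.143 = 125.59 → 126 rows.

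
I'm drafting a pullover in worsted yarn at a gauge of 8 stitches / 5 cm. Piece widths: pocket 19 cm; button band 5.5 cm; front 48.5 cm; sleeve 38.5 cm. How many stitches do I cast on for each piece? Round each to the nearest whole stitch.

Rate = 8/5 = 1.6 sts per cm.
pocket: 19 × 1.6 = 30.40 → 30.
button band: 5.5 × 1.6 = 8.80 → 9.
front: 48.5 × 1.6 = 77.60 → 78.
sleeve: 38.5 × 1.6 = 61.60 → 62.

pocket 30; button band 9; front 78; sleeve 62.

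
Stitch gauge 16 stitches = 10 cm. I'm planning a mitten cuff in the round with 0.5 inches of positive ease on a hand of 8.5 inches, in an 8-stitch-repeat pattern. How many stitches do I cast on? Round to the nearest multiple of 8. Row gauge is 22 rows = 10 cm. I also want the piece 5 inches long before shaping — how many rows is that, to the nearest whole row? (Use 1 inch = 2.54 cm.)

Finished = 8.5 + 0.5 = 9 inches.
9 inches × 2.54 = 22.86 cm.
16/10 = 1.6 sts per cm; 22.86 × 1.6 = 36.58 sts.
Nearest multiple of 8 → 40.
5 inches = 12.70 cm; × 2.2 = 27.94 → 28 rows.

Cast on 40 stitches; work 28 rows.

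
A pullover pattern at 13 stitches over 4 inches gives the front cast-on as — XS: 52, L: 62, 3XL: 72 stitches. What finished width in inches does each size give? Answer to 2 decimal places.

13/4 = 3.25 sts per in.
XS: 52 / 3.25 = 16.000 → 16.00 in.
L: 62 / 3.25 = 19.077 → 19.08 in.
3XL: 72 / 3.25 = 22.154 → 22.15 in.

XS 16.00 inches; L 19.08 inches; 3XL 22.15 inches.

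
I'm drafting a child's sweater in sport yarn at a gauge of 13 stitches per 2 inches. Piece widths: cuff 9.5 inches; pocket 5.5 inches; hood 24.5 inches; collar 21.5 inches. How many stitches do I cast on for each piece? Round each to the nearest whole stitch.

cuff 62; pocket 36; hood 159; collar 140.

Rate = 13/2 = 6.5 sts per in.
cuff: 9.5 × 6.5 = 61.75 → 62.
pocket: 5.5 × 6.5 = 35.75 → 36.
hood: 24.5 × 6.5 = 159.25 → 159.
collar: 21.5 × 6.5 = 139.75 → 140.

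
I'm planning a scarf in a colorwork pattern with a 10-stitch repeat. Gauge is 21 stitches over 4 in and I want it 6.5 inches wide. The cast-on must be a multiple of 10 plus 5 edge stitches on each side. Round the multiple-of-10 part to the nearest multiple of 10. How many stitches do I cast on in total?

21 / 4 = 5.25 sts per inch.
6.5 × 5.25 = 34.12 sts.
Less 10 edge sts → 24.12 for the repeat.
Nearest multiple of 10: 20.
Add back 10 edge sts → 30.

CO 30 sts.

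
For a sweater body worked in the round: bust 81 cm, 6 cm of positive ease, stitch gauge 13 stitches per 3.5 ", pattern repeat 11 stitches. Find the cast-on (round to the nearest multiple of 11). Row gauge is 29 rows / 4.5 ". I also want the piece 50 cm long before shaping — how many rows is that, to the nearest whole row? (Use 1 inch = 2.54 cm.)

Finished = 81 + 6 = 87 cm.
87 cm × 1/2.54 = 34.25 inches.
13/3.5 = 3.714 sts per in; 34.25 × 3.714 = 127.22 sts.
Nearest multiple of 11 → 132.
50 cm = 19.69 inches; × 6.444 = 126.86 → 127 rows.

Cast on 132 stitches; work 127 rows.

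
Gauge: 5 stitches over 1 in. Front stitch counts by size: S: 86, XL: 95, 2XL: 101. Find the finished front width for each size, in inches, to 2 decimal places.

5/1 = 5 sts per in.
S: 86 / 5 = 17.200 → 17.20 in.
XL: 95 / 5 = 19.000 → 19.00 in.
2XL: 101 / 5 = 20.200 → 20.20 in.

S 17.20 inches; XL 19.00 inches; 2XL 20.20 inches.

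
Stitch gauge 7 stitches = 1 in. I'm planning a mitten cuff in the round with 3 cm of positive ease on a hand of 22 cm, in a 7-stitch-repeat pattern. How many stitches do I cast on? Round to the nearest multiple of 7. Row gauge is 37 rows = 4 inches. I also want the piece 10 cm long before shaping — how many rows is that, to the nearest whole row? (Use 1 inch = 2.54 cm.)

Finished = 22 + 3 = 25 cm.
25 cm × 1/2.54 = 9.84 inches.
7/1 = 7 sts per in; 9.84 × 7 = 68.90 sts.
Nearest multiple of 7 → 70.
10 cm = 3.94 inches; × 9.25 = 36.42 → 36 rows.

Cast on 70 stitches; work 36 rows.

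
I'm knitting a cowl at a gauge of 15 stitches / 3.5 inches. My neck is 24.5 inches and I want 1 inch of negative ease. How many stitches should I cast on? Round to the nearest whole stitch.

101 stitches.

Finished = 24.5 − 1 = 23.5 in.
15 / 3.5 = 4.286 sts per inch.
23.50 × 4.286 = 100.71 sts.
→ 101 sts.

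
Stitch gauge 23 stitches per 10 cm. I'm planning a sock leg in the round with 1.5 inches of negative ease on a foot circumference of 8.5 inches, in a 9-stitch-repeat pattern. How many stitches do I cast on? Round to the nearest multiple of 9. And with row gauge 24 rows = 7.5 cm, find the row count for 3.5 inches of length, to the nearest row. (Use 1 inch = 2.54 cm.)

Finished = 8.5 − 1.5 = 7 inches.
7 inches × 2.54 = 17.78 cm.
23/10 = 2.3 sts per cm; 17.78 × 2.3 = 40.89 sts.
Nearest multiple of 9 → 45.
3.5 inches = 8.89 cm; × 3.2 = 28.45 → 28 rows.

Cast on 45 stitches; work 28 rows.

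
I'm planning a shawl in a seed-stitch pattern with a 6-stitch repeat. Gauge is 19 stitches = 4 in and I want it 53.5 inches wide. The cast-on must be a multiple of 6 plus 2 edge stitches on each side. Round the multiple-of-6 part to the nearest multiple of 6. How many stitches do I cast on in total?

CO 256 sts.

19 / 4 = 4.75 sts per inch.
53.5 × 4.75 = 254.12 sts.
Less 4 edge sts → 250.12 for the repeat.
Nearest multiple of 6: 252.
Add back 4 edge sts → 256.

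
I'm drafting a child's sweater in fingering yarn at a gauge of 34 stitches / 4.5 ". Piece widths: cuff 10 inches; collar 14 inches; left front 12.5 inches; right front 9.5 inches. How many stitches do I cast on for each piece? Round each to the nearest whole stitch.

cuff 76; collar 106; left front 94; right front 72.

Rate = 34/4.5 = 7.556 sts per in.
cuff: 10 × 7.556 = 75.56 → 76.
collar: 14 × 7.556 = 105.78 → 106.
left front: 12.5 × 7.556 = 94.44 → 94.
right front: 9.5 × 7.556 = 71.78 → 72.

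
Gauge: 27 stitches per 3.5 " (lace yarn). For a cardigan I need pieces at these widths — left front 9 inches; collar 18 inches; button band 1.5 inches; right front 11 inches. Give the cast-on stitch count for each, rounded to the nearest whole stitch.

left front 69; collar 139; button band 12; right front 85.

Rate = 27/3.5 = 7.714 sts per in.
left front: 9 × 7.714 = 69.43 → 69.
collar: 18 × 7.714 = 138.86 → 139.
button band: 1.5 × 7.714 = 11.57 → 12.
right front: 11 × 7.714 = 84.86 → 85.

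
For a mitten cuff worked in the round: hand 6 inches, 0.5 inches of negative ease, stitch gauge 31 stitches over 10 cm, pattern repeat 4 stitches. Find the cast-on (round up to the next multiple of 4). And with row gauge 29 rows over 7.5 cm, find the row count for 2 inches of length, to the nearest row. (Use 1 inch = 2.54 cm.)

Finished = 6 − 0.5 = 5.5 inches.
5.5 inches × 2.54 = 13.97 cm.
31/10 = 3.1 sts per cm; 13.97 × 3.1 = 43.31 sts.
Next multiple of 4 → 44.
2 inches = 5.08 cm; × 3.867 = 19.64 → 20 rows.

Cast on 44 stitches; work 20 rows.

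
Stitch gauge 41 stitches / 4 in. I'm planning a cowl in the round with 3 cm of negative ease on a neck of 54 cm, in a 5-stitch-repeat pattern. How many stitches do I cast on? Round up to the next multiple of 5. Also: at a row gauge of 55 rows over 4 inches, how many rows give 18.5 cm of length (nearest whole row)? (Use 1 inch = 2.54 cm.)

Cast on 210 stitches; work 100 rows.

Finished = 54 − 3 = 51 cm.
51 cm × 1/2.54 = 20.08 inches.
41/4 = 10.25 sts per in; 20.08 × 10.25 = 205.81 sts.
Next multiple of 5 → 210.
18.5 cm = 7.28 inches; × 13.75 = 100.15 → 100 rows.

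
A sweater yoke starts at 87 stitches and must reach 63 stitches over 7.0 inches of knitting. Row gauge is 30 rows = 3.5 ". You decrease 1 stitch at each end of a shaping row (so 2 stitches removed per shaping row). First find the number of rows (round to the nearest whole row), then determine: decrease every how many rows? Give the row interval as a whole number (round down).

Rows = 7.0 × 8.571 = 60.0 → 60 rows.
Stitches to remove: 24 → 12 shaping rows (at 2 st each).
60 / 12 = 5.00 → every 5 rows.

Decrease every 5th row.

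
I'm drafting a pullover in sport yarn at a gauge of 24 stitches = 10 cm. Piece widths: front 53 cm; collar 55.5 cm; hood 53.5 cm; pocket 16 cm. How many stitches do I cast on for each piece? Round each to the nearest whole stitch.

Rate = 24/10 = 2.4 sts per cm.
front: 53 × 2.4 = 127.20 → 127.
collar: 55.5 × 2.4 = 133.20 → 133.
hood: 53.5 × 2.4 = 128.40 → 128.
pocket: 16 × 2.4 = 38.40 → 38.

front 127; collar 133; hood 128; pocket 38.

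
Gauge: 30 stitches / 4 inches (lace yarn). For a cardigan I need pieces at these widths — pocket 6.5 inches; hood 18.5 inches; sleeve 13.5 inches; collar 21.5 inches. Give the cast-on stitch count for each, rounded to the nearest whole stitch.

pocket 49; hood 139; sleeve 101; collar 161.

Rate = 30/4 = 7.5 sts per in.
pocket: 6.5 × 7.5 = 48.75 → 49.
hood: 18.5 × 7.5 = 138.75 → 139.
sleeve: 13.5 × 7.5 = 101.25 → 101.
collar: 21.5 × 7.5 = 161.25 → 161.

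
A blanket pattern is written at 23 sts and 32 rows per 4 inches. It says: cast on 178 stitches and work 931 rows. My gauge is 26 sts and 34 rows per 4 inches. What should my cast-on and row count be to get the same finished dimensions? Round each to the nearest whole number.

Stitches: 178 × 26/23 = 201.22 → 201.
Rows: 931 × 34/32 = 989.19 → 989.

Cast on 201 stitches; work 989 rows.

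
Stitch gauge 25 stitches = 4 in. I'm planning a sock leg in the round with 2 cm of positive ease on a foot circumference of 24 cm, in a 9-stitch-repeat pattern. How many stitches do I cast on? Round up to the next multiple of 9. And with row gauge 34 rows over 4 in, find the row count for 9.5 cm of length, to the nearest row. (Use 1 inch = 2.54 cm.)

Finished = 24 + 2 = 26 cm.
26 cm × 1/2.54 = 10.24 inches.
25/4 = 6.25 sts per in; 10.24 × 6.25 = 63.98 sts.
Next multiple of 9 → 72.
9.5 cm = 3.74 inches; × 8.5 = 31.79 → 32 rows.

Cast on 72 stitches; work 32 rows.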